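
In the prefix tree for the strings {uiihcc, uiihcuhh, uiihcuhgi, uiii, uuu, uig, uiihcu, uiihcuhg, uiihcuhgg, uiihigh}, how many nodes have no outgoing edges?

A leaf is a node with no children — equivalently, the end of a word that is not a proper prefix of any other stored word.
Those words: "uig", "uiihcc", "uiihcuhgg", "uiihcuhgi", "uiihcuhh", "uiihigh", "uiii", "uuu"
Leaf count: 8

8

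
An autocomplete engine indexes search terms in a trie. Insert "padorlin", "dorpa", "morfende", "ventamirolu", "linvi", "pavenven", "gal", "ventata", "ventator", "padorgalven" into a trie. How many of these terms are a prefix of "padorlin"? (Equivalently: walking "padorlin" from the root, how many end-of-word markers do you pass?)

1

Walk "padorlin" from the root; an end-of-word marker is hit whenever a stored word is a prefix of "padorlin".
Prefixes of the query that are stored words: "padorlin"
Count: 1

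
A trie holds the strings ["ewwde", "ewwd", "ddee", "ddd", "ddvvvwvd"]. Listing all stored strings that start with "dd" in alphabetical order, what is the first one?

ddd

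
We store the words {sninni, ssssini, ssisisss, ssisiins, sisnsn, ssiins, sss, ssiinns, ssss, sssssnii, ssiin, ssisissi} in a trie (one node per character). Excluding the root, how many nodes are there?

36

Trie structure (* marks end of a word):
(root)
└─ s
   ├─ i
   │  └─ s
   │     └─ n
   │        └─ s
   │           └─ n *
   ├─ n
   │  └─ i
   │     └─ n
   │        └─ n
   │           └─ i *
   └─ s
      ├─ i
      │  ├─ i
      │  │  └─ n *
      │  │     ├─ n
      │  │     │  └─ s *
      │  │     └─ s *
      │  └─ s
      │     └─ i
      │        ├─ i
      │        │  └─ n
      │        │     └─ s *
      │        └─ s
      │           └─ s
      │              ├─ i *
      │              └─ s *
      └─ s *
         └─ s *
            ├─ i
            │  └─ n
            │     └─ i *
            └─ s
               └─ n
                  └─ i
                     └─ i *
Counting every labelled node above: 36.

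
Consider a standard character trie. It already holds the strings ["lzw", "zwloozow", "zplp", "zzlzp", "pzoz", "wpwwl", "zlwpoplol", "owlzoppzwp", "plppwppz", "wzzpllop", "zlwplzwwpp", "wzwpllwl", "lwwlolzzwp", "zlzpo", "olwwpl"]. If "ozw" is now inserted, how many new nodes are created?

"o" is already a path in the trie; the remaining "zw" must be added.
Each of the 2 remaining characters creates one node.

2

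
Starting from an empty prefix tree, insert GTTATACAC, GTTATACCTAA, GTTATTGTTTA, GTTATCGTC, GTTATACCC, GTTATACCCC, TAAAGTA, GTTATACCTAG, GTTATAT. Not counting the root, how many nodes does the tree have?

Trie structure (* marks end of a word):
(root)
├─ G
│  └─ T
│     └─ T
│        └─ A
│           └─ T
│              ├─ A
│              │  ├─ C
│              │  │  ├─ A
│              │  │  │  └─ C *
│              │  │  └─ C
│              │  │     ├─ C *
│              │  │     │  └─ C *
│              │  │     └─ T
│              │  │        └─ A
│              │  │           ├─ A *
│              │  │           └─ G *
│              │  └─ T *
│              ├─ C
│              │  └─ G
│              │     └─ T
│              │        └─ C *
│              └─ T
│                 └─ G
│                    └─ T
│                       └─ T
│                          └─ T
│                             └─ A *
└─ T
   └─ A
      └─ A
         └─ A
            └─ G
               └─ T
                  └─ A *
Counting every labelled node above: 34.

34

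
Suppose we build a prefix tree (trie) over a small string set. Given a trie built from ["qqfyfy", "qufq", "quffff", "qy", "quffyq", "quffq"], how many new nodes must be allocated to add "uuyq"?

Nothing in the trie begins with "u"; the whole of "uuyq" is new.
4 − 0 = 4 new nodes.

4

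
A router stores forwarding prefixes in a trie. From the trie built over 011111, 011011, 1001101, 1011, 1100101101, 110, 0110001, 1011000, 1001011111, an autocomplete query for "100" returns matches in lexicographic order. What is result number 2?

1001101

Words with prefix "100", in lexicographic order: "1001011111", "1001101"
Position 2: 1001101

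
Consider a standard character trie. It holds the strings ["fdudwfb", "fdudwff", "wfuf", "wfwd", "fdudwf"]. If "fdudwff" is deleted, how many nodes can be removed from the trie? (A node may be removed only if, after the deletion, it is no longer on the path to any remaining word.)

Walk "fdudwff" from the leaf back toward the root, removing each node that no remaining word uses.
The suffix "f" (1 node) is used only by "fdudwff"; the node for "fdudwf" still has the child "b", so pruning stops there.
Nodes removed: 1

1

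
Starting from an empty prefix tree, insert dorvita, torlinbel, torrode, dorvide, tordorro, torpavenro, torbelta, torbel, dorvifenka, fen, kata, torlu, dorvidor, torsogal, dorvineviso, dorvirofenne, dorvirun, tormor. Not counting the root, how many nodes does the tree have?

Count nodes per top-level branch (shared prefixes stored once):
  'd'-branch (dorvide, dorvidor, dorvifenka, dorvineviso, dorvirofenne, dorvirun, dorvita): 31 nodes
  'f'-branch (fen): 3 nodes
  'k'-branch (kata): 4 nodes
  't'-branch (torbel, torbelta, tordorro, torlinbel, torlu, tormor, torpavenro, torrode, torsogal): 39 nodes
Sum: 77

77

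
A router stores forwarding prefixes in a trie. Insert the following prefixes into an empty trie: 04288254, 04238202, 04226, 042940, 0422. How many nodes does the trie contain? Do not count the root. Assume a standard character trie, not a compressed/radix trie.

Count nodes per top-level branch (shared prefixes stored once):
  '0'-branch (0422, 04226, 04238202, 04288254, 042940): 18 nodes
Sum: 18

18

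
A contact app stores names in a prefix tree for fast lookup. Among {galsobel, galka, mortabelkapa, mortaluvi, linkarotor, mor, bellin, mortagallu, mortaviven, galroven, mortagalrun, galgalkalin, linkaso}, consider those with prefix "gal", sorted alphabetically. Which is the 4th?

Words with prefix "gal", in lexicographic order: "galgalkalin", "galka", "galroven", "galsobel"
The 4th is galsobel.

galsobel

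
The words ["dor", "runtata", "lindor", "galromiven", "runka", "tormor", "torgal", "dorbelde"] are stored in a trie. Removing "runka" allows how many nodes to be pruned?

Walk "runka" from the leaf back toward the root, removing each node that no remaining word uses.
The suffix "ka" (2 nodes) is used only by "runka"; the node for "run" still has the child "t", so pruning stops there.
Nodes removed: 2

2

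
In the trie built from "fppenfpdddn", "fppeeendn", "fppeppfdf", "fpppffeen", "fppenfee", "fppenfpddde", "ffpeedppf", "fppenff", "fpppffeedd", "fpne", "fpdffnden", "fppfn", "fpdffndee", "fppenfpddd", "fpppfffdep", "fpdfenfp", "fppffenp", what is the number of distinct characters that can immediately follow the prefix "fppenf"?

Walk "fppenf" from the root, arriving at one node.
Distinct next characters after "fppenf": e, f, p.
That node has 3 child edges.

3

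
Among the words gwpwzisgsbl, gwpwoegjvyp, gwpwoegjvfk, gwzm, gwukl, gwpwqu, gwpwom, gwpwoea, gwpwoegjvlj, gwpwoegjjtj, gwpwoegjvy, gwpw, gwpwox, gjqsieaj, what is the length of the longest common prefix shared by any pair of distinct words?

Equivalently: take the maximum, over all pairs, of their longest common prefix length.
e.g. "gwpwoegjvy" and "gwpwoegjvyp" share the prefix "gwpwoegjvy" of length 10; no pair shares a longer one.
Longest shared-prefix length: 10

10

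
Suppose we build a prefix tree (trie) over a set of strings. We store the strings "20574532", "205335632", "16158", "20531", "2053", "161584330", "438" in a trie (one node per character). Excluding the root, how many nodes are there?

27

Trie structure (* marks end of a word):
(root)
├─ 1
│  └─ 6
│     └─ 1
│        └─ 5
│           └─ 8 *
│              └─ 4
│                 └─ 3
│                    └─ 3
│                       └─ 0 *
├─ 2
│  └─ 0
│     └─ 5
│        ├─ 3 *
│        │  ├─ 1 *
│        │  └─ 3
│        │     └─ 5
│        │        └─ 6
│        │           └─ 3
│        │              └─ 2 *
│        └─ 7
│           └─ 4
│              └─ 5
│                 └─ 3
│                    └─ 2 *
└─ 4
   └─ 3
      └─ 8 *
Counting every labelled node above: 27.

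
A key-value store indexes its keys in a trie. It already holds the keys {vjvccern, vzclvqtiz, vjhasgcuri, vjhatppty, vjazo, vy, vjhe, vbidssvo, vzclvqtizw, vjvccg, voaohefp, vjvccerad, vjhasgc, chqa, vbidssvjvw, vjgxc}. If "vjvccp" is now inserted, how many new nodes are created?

1

"vjvcc" is already a path in the trie; the remaining "p" must be added.
So 6 − 5 = 1 new nodes.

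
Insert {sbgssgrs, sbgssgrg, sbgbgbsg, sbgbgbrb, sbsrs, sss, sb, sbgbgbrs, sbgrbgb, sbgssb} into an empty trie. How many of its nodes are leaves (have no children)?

9

Leaves are exactly the stored words that no other stored word extends.
Those words: "sbgbgbrb", "sbgbgbrs", "sbgbgbsg", "sbgrbgb", "sbgssb", "sbgssgrg", "sbgssgrs", "sbsrs", "sss"
Leaf count: 9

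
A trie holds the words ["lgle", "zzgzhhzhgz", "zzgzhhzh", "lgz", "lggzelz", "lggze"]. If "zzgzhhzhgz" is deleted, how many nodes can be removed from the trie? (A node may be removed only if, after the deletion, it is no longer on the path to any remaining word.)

2

After clearing the end-marker at "zzgzhhzhgz", prune upward until reaching a node still needed by another word.
The suffix "gz" (2 nodes) is used only by "zzgzhhzhgz"; "zzgzhhzh" is itself a stored word, so pruning stops there.
Nodes removed: 2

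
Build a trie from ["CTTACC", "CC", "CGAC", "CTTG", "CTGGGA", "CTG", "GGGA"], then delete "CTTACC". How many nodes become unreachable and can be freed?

A node on "CTTACC"'s path can go only if nothing else ends at it or branches off below it.
The suffix "ACC" (3 nodes) is used only by "CTTACC"; the node for "CTT" still has the child "G", so pruning stops there.
Nodes removed: 3

3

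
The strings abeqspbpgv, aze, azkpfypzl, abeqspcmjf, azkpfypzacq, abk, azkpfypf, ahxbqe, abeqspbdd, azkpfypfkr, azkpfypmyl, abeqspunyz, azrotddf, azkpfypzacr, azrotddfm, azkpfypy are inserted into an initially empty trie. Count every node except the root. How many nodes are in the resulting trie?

Insert word by word; a character creates a node only if that edge doesn't already exist:
  "abeqspbpgv" → 10 new (a, b, e, q, s, p, b, p, g, v)
  "aze" → prefix "a" already present; 2 new (z, e)
  "azkpfypzl" → prefix "az" already present; 7 new (k, p, f, y, p, z, l)
  "abeqspcmjf" → prefix "abeqsp" already present; 4 new (c, m, j, f)
  "azkpfypzacq" → prefix "azkpfypz" already present; 3 new (a, c, q)
  "abk" → prefix "ab" already present; 1 new (k)
  "azkpfypf" → prefix "azkpfyp" already present; 1 new (f)
  "ahxbqe" → prefix "a" already present; 5 new (h, x, b, q, e)
  "abeqspbdd" → prefix "abeqspb" already present; 2 new (d, d)
  "azkpfypfkr" → prefix "azkpfypf" already present; 2 new (k, r)
  "azkpfypmyl" → prefix "azkpfyp" already present; 3 new (m, y, l)
  "abeqspunyz" → prefix "abeqsp" already present; 4 new (u, n, y, z)
  "azrotddf" → prefix "az" already present; 6 new (r, o, t, d, d, f)
  "azkpfypzacr" → prefix "azkpfypzac" already present; 1 new (r)
  "azrotddfm" → prefix "azrotddf" already present; 1 new (m)
  "azkpfypy" → prefix "azkpfyp" already present; 1 new (y)
Total nodes = 10 + 2 + 7 + 4 + 3 + 1 + 1 + 5 + 2 + 2 + 3 + 4 + 6 + 1 + 1 + 1 = 53

53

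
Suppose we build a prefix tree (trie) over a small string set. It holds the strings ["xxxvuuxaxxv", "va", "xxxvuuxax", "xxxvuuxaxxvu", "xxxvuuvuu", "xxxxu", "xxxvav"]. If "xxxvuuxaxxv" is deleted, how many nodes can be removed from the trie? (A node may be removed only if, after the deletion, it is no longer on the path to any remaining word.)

0

After clearing the end-marker at "xxxvuuxaxxv", prune upward until reaching a node still needed by another word.
Every node on "xxxvuuxaxxv" is still needed (e.g. by "xxxvuuxaxxvu"), so nothing is freed.
Nodes removed: 0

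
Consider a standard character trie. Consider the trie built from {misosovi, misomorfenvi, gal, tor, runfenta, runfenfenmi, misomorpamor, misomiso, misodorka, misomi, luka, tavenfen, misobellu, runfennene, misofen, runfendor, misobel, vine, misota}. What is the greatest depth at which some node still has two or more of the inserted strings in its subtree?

7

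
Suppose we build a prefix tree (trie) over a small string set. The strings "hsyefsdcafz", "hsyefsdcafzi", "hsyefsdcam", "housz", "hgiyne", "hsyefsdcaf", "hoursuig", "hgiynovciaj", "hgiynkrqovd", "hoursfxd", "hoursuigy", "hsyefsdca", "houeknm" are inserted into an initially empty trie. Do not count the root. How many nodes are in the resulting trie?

For each word, the new-node count is its length minus the longest prefix already in the trie:
  "hsyefsdcafz" → 11 new (h, s, y, e, f, s, d, c, a, f, z)
  "hsyefsdcafzi" → prefix "hsyefsdcafz" already present; 1 new (i)
  "hsyefsdcam" → prefix "hsyefsdca" already present; 1 new (m)
  "housz" → prefix "h" already present; 4 new (o, u, s, z)
  "hgiyne" → prefix "h" already present; 5 new (g, i, y, n, e)
  "hsyefsdcaf" → prefix "hsyefsdcaf" already present; 0 new (none)
  "hoursuig" → prefix "hou" already present; 5 new (r, s, u, i, g)
  "hgiynovciaj" → prefix "hgiyn" already present; 6 new (o, v, c, i, a, j)
  "hgiynkrqovd" → prefix "hgiyn" already present; 6 new (k, r, q, o, v, d)
  "hoursfxd" → prefix "hours" already present; 3 new (f, x, d)
  "hoursuigy" → prefix "hoursuig" already present; 1 new (y)
  "hsyefsdca" → prefix "hsyefsdca" already present; 0 new (none)
  "houeknm" → prefix "hou" already present; 4 new (e, k, n, m)
Total nodes = 11 + 1 + 1 + 4 + 5 + 0 + 5 + 6 + 6 + 3 + 1 + 0 + 4 = 47

47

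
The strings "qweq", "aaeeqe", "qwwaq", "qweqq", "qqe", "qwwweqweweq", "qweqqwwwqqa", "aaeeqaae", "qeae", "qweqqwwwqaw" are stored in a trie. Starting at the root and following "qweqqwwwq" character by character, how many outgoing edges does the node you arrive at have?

2

Walk "qweqqwwwq" from the root, arriving at one node.
Characters that immediately follow "qweqqwwwq" among the stored strings: {a, q}.
That node has 2 child edges.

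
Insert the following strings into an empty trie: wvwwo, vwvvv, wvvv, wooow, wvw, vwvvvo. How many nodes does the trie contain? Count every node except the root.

17

Count nodes per top-level branch (shared prefixes stored once):
  'v'-branch (vwvvv, vwvvvo): 6 nodes
  'w'-branch (wooow, wvvv, wvw, wvwwo): 11 nodes
Sum: 17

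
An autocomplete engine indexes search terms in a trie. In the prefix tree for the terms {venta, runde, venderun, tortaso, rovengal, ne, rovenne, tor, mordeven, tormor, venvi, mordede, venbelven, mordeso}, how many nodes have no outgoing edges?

Leaves are exactly the stored words that no other stored word extends.
Those words: "mordede", "mordeso", "mordeven", "ne", "rovengal", "rovenne", "runde", "tormor", "tortaso", "venbelven", "venderun", "venta", "venvi"
Leaf count: 13

13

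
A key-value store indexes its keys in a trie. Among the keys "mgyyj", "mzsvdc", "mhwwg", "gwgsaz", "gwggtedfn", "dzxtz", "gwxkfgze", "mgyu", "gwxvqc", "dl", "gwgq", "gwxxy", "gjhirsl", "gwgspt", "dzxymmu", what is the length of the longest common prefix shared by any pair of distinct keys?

Look for the deepest trie node that still has at least two words in its subtree.
e.g. "gwgsaz" and "gwgspt" share the prefix "gwgs" of length 4; no pair shares a longer one.
Longest shared-prefix length: 4

4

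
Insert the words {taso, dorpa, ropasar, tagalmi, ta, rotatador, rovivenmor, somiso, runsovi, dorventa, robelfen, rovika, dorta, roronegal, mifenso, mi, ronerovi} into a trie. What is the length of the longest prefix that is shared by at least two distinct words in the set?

Equivalently: take the maximum, over all pairs, of their longest common prefix length.
"rovika" and "rovivenmor" agree on "rovi" (4 characters) before diverging; nothing deeper is shared.
Longest shared-prefix length: 4

4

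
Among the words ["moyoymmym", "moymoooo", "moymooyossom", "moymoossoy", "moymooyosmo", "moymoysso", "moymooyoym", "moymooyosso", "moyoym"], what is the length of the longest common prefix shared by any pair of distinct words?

11

The deepest shared node is where two words last agree before diverging.
e.g. "moymooyosso" and "moymooyossom" share the prefix "moymooyosso" of length 11; no pair shares a longer one.
Longest shared-prefix length: 11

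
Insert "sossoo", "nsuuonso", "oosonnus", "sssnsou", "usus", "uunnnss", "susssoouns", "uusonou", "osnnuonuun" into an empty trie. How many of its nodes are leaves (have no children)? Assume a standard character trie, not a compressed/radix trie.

9

A leaf is a node with no children — equivalently, the end of a word that is not a proper prefix of any other stored word.
Those words: "nsuuonso", "oosonnus", "osnnuonuun", "sossoo", "sssnsou", "susssoouns", "usus", "uunnnss", "uusonou"
Leaf count: 9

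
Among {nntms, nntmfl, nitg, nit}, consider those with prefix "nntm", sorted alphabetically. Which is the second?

nntms

Words with prefix "nntm", in lexicographic order: "nntmfl", "nntms"
Position 2: nntms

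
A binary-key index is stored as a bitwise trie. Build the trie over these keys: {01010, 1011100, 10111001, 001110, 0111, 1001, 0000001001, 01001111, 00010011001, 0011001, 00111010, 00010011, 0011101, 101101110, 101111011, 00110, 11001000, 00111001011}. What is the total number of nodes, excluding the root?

69

Count nodes per top-level branch (shared prefixes stored once):
  '0'-branch (0000001001, 00010011, 00010011001, 00110, 0011001, 001110, 00111001011, 0011101, 00111010, 01001111, 01010, 0111): 43 nodes
  '1'-branch (1001, 101101110, 1011100, 10111001, 101111011, 11001000): 26 nodes
Sum: 69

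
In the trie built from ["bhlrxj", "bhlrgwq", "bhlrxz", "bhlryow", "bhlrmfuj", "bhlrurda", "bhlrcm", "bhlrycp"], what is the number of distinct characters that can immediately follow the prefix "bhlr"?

6

Walk "bhlr" from the root, arriving at one node.
Characters that immediately follow "bhlr" among the stored strings: {c, g, m, u, x, y}.
That node has 6 child edges.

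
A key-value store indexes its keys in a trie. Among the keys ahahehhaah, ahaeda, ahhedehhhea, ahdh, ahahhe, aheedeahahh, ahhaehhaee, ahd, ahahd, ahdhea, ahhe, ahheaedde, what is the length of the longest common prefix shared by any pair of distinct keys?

Equivalently: take the maximum, over all pairs, of their longest common prefix length.
e.g. "ahahd" and "ahahehhaah" share the prefix "ahah" of length 4; no pair shares a longer one.
Longest shared-prefix length: 4

4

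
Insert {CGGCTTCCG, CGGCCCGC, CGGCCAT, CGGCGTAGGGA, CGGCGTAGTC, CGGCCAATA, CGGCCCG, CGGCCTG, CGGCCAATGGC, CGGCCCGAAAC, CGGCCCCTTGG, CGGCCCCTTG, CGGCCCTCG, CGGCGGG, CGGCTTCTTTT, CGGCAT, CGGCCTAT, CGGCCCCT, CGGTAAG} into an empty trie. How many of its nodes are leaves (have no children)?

16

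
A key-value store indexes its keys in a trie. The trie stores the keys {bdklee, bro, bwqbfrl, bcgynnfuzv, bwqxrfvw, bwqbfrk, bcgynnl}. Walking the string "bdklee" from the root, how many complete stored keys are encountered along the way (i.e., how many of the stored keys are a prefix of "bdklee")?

1

Traverse "bdklee" character by character; count nodes along the way that are marked as word ends.
Prefixes of the query that are stored words: "bdklee"
Count: 1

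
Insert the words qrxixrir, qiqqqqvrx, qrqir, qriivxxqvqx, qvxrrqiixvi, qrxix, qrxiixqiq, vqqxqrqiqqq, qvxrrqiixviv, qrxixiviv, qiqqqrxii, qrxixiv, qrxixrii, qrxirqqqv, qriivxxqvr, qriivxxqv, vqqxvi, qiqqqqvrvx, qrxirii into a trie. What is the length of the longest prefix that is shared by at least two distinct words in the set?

The deepest shared node is where two words last agree before diverging.
"qvxrrqiixvi" and "qvxrrqiixviv" agree on "qvxrrqiixvi" (11 characters) before diverging; nothing deeper is shared.
Longest shared-prefix length: 11

11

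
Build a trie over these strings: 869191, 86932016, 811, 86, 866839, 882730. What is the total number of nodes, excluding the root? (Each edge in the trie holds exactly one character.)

22

Count nodes per top-level branch (shared prefixes stored once):
  '8'-branch (811, 86, 866839, 869191, 86932016, 882730): 22 nodes
Sum: 22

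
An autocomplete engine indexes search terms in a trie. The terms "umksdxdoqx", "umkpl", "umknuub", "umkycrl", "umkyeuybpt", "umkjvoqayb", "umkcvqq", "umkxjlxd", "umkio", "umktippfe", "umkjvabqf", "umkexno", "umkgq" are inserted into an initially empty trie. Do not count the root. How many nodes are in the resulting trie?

60

For each word, the new-node count is its length minus the longest prefix already in the trie:
  "umksdxdoqx" → 10 new (u, m, k, s, d, x, d, o, q, x)
  "umkpl" → prefix "umk" already present; 2 new (p, l)
  "umknuub" → prefix "umk" already present; 4 new (n, u, u, b)
  "umkycrl" → prefix "umk" already present; 4 new (y, c, r, l)
  "umkyeuybpt" → prefix "umky" already present; 6 new (e, u, y, b, p, t)
  "umkjvoqayb" → prefix "umk" already present; 7 new (j, v, o, q, a, y, b)
  "umkcvqq" → prefix "umk" already present; 4 new (c, v, q, q)
  "umkxjlxd" → prefix "umk" already present; 5 new (x, j, l, x, d)
  "umkio" → prefix "umk" already present; 2 new (i, o)
  "umktippfe" → prefix "umk" already present; 6 new (t, i, p, p, f, e)
  "umkjvabqf" → prefix "umkjv" already present; 4 new (a, b, q, f)
  "umkexno" → prefix "umk" already present; 4 new (e, x, n, o)
  "umkgq" → prefix "umk" already present; 2 new (g, q)
Total nodes = 10 + 2 + 4 + 4 + 6 + 7 + 4 + 5 + 2 + 6 + 4 + 4 + 2 = 60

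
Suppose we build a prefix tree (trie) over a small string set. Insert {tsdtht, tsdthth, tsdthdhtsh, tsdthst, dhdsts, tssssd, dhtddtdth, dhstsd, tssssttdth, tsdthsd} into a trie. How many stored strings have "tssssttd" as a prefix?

1

Walk to "tssssttd"; the words in its subtree are exactly those with that prefix.
Words under "tssssttd": tssssttdth
Count: 1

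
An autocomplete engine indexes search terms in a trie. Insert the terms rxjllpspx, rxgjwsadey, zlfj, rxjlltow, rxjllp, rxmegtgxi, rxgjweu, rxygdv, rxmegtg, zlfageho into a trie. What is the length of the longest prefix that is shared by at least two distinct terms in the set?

7

The deepest shared node is where two words last agree before diverging.
"rxmegtg" and "rxmegtgxi" agree on "rxmegtg" (7 characters) before diverging; nothing deeper is shared.
Longest shared-prefix length: 7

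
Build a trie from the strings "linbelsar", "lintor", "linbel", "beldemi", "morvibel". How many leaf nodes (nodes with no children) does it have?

4

Leaves are exactly the stored words that no other stored word extends.
Those words: "beldemi", "linbelsar", "lintor", "morvibel"
Leaf count: 4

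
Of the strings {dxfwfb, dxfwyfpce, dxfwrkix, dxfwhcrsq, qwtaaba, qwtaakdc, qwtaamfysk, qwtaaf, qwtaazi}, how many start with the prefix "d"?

4

Filter for entries beginning with "d":
Matches: "dxfwfb", "dxfwhcrsq", "dxfwrkix", "dxfwyfpce"
Count: 4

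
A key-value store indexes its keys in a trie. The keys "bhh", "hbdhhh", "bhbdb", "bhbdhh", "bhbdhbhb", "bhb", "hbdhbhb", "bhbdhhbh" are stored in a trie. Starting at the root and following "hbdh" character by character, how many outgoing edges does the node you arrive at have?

2

Walk "hbdh" from the root, arriving at one node.
Characters that immediately follow "hbdh" among the stored strings: {b, h}.
That node has 2 child edges.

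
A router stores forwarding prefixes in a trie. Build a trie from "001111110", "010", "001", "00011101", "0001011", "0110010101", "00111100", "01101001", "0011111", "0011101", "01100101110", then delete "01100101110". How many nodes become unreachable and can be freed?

After clearing the end-marker at "01100101110", prune upward until reaching a node still needed by another word.
The suffix "110" (3 nodes) is used only by "01100101110"; the node for "01100101" still has the child "0", so pruning stops there.
Nodes removed: 3

3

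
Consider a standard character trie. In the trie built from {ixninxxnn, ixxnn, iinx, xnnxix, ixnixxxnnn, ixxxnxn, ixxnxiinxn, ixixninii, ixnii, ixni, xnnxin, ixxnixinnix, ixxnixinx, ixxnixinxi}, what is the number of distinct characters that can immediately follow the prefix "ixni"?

3

The children of the "ixni" node are the distinct next characters among strings starting with "ixni".
Distinct next characters after "ixni": i, n, x.
That node has 3 child edges.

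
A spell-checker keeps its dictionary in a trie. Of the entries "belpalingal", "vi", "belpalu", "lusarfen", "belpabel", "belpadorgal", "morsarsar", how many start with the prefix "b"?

Traverse to the node for "b", then collect every word in that subtree.
Matches: "belpabel", "belpadorgal", "belpalingal", "belpalu"
Count: 4

4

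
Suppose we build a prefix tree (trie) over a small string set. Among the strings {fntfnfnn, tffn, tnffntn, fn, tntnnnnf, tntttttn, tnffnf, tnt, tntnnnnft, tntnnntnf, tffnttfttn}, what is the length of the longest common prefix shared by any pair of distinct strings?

8

Look for the deepest trie node that still has at least two words in its subtree.
e.g. "tntnnnnf" and "tntnnnnft" share the prefix "tntnnnnf" of length 8; no pair shares a longer one.
Longest shared-prefix length: 8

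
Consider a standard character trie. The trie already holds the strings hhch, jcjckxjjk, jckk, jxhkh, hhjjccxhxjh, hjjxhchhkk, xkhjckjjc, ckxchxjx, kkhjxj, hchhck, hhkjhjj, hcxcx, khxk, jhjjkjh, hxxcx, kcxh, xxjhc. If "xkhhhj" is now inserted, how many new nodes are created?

The longest prefix of "xkhhhj" already in the trie is "xkh" (length 3).
New nodes needed: |"xkhhhj"| − 3 = 6 − 3 = 3.

3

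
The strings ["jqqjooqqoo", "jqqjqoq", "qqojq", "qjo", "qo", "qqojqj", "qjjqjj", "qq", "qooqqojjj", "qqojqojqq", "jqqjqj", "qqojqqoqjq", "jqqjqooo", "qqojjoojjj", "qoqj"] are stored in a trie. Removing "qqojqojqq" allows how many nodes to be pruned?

After clearing the end-marker at "qqojqojqq", prune upward until reaching a node still needed by another word.
The suffix "ojqq" (4 nodes) is used only by "qqojqojqq"; the node for "qqojq" still has the child "j", so pruning stops there.
Nodes removed: 4

4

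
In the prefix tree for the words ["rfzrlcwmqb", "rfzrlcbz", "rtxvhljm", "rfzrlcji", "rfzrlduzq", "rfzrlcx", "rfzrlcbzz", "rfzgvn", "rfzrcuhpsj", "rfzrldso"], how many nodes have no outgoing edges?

9

A leaf is a node with no children — equivalently, the end of a word that is not a proper prefix of any other stored word.
Those words: "rfzgvn", "rfzrcuhpsj", "rfzrlcbzz", "rfzrlcji", "rfzrlcwmqb", "rfzrlcx", "rfzrldso", "rfzrlduzq", "rtxvhljm"
Leaf count: 9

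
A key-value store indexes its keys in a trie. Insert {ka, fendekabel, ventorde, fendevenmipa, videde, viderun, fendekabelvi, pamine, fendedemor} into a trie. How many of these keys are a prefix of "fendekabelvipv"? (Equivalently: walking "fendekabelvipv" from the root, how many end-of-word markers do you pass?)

2

Check each prefix of "fendekabelvipv" against the stored set — each match is an end-marker on the path.
Prefixes of the query that are stored words: "fendekabel", "fendekabelvi"
Count: 2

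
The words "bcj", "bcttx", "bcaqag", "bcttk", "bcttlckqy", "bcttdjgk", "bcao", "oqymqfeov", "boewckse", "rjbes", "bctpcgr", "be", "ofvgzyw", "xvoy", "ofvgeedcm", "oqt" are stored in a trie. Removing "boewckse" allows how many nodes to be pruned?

After clearing the end-marker at "boewckse", prune upward until reaching a node still needed by another word.
The suffix "oewckse" (7 nodes) is used only by "boewckse"; the node for "b" still has the child "c", so pruning stops there.
Nodes removed: 7

7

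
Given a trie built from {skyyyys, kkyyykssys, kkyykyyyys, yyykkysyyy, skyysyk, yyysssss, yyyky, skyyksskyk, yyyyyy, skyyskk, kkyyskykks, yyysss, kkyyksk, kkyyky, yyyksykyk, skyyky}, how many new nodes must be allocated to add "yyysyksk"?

4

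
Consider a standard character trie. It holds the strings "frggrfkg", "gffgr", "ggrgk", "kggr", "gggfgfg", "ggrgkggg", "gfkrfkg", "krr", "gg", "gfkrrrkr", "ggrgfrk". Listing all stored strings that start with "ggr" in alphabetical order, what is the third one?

ggrgkggg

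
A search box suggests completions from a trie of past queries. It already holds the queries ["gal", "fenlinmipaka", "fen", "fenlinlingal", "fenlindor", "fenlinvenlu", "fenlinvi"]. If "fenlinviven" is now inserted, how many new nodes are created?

3

Walking "fenlinviven" from the root, the first 8 characters ("fenlinvi") follow existing edges; "v" is the first miss.
New nodes needed: |"fenlinviven"| − 8 = 11 − 8 = 3.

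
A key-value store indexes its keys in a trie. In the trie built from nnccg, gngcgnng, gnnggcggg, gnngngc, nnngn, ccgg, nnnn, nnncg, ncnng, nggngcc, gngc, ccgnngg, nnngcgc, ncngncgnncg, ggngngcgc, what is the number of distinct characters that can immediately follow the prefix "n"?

The children of the "n" node are the distinct next characters among strings starting with "n".
Distinct next characters after "n": c, g, n.
That node has 3 child edges.

3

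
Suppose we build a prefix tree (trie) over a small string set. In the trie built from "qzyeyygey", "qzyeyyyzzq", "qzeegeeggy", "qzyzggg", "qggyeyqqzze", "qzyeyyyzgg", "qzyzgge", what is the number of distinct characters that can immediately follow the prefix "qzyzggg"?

0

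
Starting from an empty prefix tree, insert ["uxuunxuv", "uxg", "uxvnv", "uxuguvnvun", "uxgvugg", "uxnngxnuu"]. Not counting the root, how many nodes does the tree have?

30

Trie structure (* marks end of a word):
(root)
└─ u
   └─ x
      ├─ g *
      │  └─ v
      │     └─ u
      │        └─ g
      │           └─ g *
      ├─ n
      │  └─ n
      │     └─ g
      │        └─ x
      │           └─ n
      │              └─ u
      │                 └─ u *
      ├─ u
      │  ├─ g
      │  │  └─ u
      │  │     └─ v
      │  │        └─ n
      │  │           └─ v
      │  │              └─ u
      │  │                 └─ n *
      │  └─ u
      │     └─ n
      │        └─ x
      │           └─ u
      │              └─ v *
      └─ v
         └─ n
            └─ v *
Counting every labelled node above: 30.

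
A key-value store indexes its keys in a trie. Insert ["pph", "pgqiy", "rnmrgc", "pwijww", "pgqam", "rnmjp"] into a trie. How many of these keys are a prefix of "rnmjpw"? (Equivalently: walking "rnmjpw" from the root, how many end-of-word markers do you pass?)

Check each prefix of "rnmjpw" against the stored set — each match is an end-marker on the path.
Prefixes of the query that are stored words: "rnmjp"
Count: 1

1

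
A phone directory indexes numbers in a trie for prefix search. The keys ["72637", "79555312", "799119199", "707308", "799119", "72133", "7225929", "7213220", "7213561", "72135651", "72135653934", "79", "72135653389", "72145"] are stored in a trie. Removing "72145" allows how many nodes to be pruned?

2

After clearing the end-marker at "72145", prune upward until reaching a node still needed by another word.
The suffix "45" (2 nodes) is used only by "72145"; the node for "721" still has the child "3", so pruning stops there.
Nodes removed: 2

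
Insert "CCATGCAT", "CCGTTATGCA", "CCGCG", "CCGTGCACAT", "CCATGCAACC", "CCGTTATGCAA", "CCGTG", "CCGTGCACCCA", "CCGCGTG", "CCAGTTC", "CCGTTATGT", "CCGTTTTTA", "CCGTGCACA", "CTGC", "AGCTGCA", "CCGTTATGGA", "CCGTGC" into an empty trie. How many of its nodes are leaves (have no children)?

12

Leaves are exactly the stored words that no other stored word extends.
Those words: "AGCTGCA", "CCAGTTC", "CCATGCAACC", "CCATGCAT", "CCGCGTG", "CCGTGCACAT", "CCGTGCACCCA", "CCGTTATGCAA", "CCGTTATGGA", "CCGTTATGT", "CCGTTTTTA", "CTGC"
Leaf count: 12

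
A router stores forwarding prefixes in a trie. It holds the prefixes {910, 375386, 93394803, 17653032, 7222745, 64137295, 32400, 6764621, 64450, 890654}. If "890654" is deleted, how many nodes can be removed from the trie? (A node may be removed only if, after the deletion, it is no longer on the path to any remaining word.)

6

Walk "890654" from the leaf back toward the root, removing each node that no remaining word uses.
No other word shares any prefix with "890654", so all 6 of its nodes go.
Nodes removed: 6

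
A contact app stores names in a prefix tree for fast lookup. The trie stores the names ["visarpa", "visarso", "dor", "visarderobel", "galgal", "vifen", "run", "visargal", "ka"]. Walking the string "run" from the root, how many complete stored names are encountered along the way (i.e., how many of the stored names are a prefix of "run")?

1

Traverse "run" character by character; count nodes along the way that are marked as word ends.
Prefixes of the query that are stored words: "run"
Count: 1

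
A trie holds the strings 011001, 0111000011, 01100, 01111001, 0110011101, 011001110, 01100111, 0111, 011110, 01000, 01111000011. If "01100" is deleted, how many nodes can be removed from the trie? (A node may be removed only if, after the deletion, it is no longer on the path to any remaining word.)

A node on "01100"'s path can go only if nothing else ends at it or branches off below it.
Every node on "01100" is still needed (e.g. by "011001"), so nothing is freed.
Nodes removed: 0

0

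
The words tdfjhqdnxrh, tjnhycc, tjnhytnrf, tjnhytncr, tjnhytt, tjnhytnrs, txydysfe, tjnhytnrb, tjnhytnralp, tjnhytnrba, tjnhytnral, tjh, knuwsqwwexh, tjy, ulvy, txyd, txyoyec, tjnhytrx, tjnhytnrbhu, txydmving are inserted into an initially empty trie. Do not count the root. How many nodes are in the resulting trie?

67

Count nodes per top-level branch (shared prefixes stored once):
  'k'-branch (knuwsqwwexh): 11 nodes
  't'-branch (tdfjhqdnxrh, tjh, tjnhycc, tjnhytncr, tjnhytnral, tjnhytnralp, tjnhytnrb, tjnhytnrba, tjnhytnrbhu, tjnhytnrf, tjnhytnrs, tjnhytrx, tjnhytt, tjy, txyd, txydmving, txydysfe, txyoyec): 52 nodes
  'u'-branch (ulvy): 4 nodes
Sum: 67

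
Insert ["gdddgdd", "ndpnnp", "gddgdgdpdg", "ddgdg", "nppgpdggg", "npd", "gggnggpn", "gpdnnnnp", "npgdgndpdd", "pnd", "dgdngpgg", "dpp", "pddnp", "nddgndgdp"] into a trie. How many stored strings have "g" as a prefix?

4

Walk to "g"; the words in its subtree are exactly those with that prefix.
Words under "g": gdddgdd, gddgdgdpdg, gggnggpn, gpdnnnnp
Count: 4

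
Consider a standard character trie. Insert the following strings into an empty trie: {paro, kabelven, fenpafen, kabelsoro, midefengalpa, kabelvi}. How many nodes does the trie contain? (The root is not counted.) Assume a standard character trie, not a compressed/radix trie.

Trie structure (* marks end of a word):
(root)
├─ f
│  └─ e
│     └─ n
│        └─ p
│           └─ a
│              └─ f
│                 └─ e
│                    └─ n *
├─ k
│  └─ a
│     └─ b
│        └─ e
│           └─ l
│              ├─ s
│              │  └─ o
│              │     └─ r
│              │        └─ o *
│              └─ v
│                 ├─ e
│                 │  └─ n *
│                 └─ i *
├─ m
│  └─ i
│     └─ d
│        └─ e
│           └─ f
│              └─ e
│                 └─ n
│                    └─ g
│                       └─ a
│                          └─ l
│                             └─ p
│                                └─ a *
└─ p
   └─ a
      └─ r
         └─ o *
Counting every labelled node above: 37.

37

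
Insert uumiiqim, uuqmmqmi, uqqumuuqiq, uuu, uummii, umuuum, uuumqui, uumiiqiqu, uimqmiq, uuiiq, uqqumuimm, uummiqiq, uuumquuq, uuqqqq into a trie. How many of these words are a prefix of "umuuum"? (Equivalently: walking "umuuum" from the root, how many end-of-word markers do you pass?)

1

Traverse "umuuum" character by character; count nodes along the way that are marked as word ends.
Prefixes of the query that are stored words: "umuuum"
Count: 1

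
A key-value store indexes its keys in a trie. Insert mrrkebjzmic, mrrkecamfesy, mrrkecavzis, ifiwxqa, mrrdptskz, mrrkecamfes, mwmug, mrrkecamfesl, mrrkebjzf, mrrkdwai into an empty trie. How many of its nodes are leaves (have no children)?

9

Leaves are exactly the stored words that no other stored word extends.
Those words: "ifiwxqa", "mrrdptskz", "mrrkdwai", "mrrkebjzf", "mrrkebjzmic", "mrrkecamfesl", "mrrkecamfesy", "mrrkecavzis", "mwmug"
Leaf count: 9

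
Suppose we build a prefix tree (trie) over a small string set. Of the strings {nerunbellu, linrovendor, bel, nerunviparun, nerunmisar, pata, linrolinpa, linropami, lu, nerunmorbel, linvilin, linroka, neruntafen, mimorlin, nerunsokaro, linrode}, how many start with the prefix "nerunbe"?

Walk to "nerunbe"; the words in its subtree are exactly those with that prefix.
Words under "nerunbe": nerunbellu
Count: 1

1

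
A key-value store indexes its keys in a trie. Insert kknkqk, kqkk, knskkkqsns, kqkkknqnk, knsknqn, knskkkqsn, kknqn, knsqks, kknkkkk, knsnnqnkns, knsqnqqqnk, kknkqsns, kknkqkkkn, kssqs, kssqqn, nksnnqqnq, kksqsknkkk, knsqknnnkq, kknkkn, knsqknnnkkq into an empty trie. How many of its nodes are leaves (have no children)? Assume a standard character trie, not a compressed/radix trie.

A leaf is a node with no children — equivalently, the end of a word that is not a proper prefix of any other stored word.
Those words: "kknkkkk", "kknkkn", "kknkqkkkn", "kknkqsns", "kknqn", "kksqsknkkk", "knskkkqsns", "knsknqn", "knsnnqnkns", "knsqknnnkkq", "knsqknnnkq", "knsqks", "knsqnqqqnk", "kqkkknqnk", "kssqqn", "kssqs", "nksnnqqnq"
Leaf count: 17

17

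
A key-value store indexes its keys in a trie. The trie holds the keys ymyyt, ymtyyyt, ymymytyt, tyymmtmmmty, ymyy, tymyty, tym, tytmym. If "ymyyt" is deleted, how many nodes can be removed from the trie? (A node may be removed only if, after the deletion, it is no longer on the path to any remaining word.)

1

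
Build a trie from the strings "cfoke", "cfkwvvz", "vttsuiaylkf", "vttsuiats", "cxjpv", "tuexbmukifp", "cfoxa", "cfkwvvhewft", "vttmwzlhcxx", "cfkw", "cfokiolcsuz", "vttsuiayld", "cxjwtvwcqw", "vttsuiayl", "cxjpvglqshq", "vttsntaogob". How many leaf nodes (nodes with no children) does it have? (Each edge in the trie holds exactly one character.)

Leaves are exactly the stored words that no other stored word extends.
Those words: "cfkwvvhewft", "cfkwvvz", "cfoke", "cfokiolcsuz", "cfoxa", "cxjpvglqshq", "cxjwtvwcqw", "tuexbmukifp", "vttmwzlhcxx", "vttsntaogob", "vttsuiats", "vttsuiayld", "vttsuiaylkf"
Leaf count: 13

13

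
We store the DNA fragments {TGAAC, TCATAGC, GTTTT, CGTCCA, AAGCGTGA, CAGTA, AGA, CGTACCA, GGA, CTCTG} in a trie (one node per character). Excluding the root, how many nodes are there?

46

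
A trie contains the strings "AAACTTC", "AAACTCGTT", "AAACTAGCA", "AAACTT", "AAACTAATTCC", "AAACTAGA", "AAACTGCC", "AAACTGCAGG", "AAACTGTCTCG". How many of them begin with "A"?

9

Traverse to the node for "A", then collect every word in that subtree.
Words under "A": AAACTAATTCC, AAACTAGA, AAACTAGCA, AAACTCGTT, AAACTGCAGG, AAACTGCC, AAACTGTCTCG, AAACTT, AAACTTC
Count: 9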